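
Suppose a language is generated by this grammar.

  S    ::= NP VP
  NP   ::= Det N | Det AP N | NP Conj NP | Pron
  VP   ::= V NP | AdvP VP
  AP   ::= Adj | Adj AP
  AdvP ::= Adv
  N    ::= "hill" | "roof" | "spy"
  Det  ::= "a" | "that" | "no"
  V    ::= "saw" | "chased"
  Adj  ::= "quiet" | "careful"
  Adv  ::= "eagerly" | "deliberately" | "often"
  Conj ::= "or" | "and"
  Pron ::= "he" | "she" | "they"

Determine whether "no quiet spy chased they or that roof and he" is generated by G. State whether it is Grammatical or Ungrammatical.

Grammatical

[S [NP [Det no] [AP [Adj quiet]] [N spy]] [VP [V chased] [NP [NP [Pron they]] [Conj or] [NP [NP [Det that] [N roof]] [Conj and] [NP [Pron he]]]]]]
The bracketing above is licensed at every node by one of the given productions, with S at the root.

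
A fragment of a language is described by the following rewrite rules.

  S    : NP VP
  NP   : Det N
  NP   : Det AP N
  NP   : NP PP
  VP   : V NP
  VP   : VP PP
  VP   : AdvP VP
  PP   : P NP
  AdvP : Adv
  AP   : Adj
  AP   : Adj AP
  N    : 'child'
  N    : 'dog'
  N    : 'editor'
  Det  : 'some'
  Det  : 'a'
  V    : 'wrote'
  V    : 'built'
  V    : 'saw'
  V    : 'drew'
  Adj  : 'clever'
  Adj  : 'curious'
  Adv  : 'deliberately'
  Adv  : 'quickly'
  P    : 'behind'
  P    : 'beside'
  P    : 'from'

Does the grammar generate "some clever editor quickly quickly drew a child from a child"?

S
  NP
    Det: some
    AP
      Adj: clever
    N: editor
  VP
    VP
      AdvP
        Adv: quickly
      VP
        AdvP
          Adv: quickly
        VP
          V: drew
          NP
            Det: a
            N: child
    PP
      P: from
      NP
        Det: a
        N: child
Each bracket corresponds to one application of a listed rule, so the string is derivable from S.

Grammatical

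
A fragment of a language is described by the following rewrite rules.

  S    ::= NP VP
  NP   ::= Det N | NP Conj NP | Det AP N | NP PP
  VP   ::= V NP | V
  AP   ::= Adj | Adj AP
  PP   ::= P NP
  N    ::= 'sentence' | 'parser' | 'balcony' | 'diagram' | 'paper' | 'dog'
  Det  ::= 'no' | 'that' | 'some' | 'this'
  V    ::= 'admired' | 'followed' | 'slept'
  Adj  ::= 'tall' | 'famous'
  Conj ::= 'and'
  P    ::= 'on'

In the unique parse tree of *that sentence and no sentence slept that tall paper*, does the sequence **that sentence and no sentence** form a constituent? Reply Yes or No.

[S [NP [NP [Det that] [N sentence]] [Conj and] [NP [Det no] [N sentence]]] [VP [V slept] [NP [Det that] [AP [Adj tall]] [N paper]]]]
The words 'that sentence and no sentence' are exhaustively dominated by a single NP node (built by NP → NP Conj NP), so they form a constituent.

Yes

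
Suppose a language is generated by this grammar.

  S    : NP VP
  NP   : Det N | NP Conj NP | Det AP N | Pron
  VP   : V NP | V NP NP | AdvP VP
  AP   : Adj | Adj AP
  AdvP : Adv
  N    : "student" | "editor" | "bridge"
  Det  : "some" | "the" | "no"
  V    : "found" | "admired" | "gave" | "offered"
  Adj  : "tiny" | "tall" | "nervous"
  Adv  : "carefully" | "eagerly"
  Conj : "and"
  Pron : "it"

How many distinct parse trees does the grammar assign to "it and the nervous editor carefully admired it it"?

[S [NP [NP [Pron it]] [Conj and] [NP [Det the] [AP [Adj nervous]] [N editor]]] [VP [AdvP [Adv carefully]] [VP [V admired] [NP [Pron it]] [NP [Pron it]]]]]
No rule offers an alternative attachment or grouping for any span, so this is the only derivation.

1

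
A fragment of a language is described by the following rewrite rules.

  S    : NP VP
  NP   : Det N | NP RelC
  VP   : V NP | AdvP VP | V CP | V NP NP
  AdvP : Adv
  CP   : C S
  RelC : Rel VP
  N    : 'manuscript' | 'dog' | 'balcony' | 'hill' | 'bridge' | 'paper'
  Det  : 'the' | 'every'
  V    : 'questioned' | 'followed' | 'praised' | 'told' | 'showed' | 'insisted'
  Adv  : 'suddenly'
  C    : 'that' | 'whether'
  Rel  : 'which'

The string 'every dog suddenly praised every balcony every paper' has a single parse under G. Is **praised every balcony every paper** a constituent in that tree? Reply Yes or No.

Yes

[S [NP [Det every] [N dog]] [VP [AdvP [Adv suddenly]] [VP [V praised] [NP [Det every] [N balcony]] [NP [Det every] [N paper]]]]]
The words 'praised every balcony every paper' are exhaustively dominated by a single VP node (built by VP → V NP NP), so they form a constituent.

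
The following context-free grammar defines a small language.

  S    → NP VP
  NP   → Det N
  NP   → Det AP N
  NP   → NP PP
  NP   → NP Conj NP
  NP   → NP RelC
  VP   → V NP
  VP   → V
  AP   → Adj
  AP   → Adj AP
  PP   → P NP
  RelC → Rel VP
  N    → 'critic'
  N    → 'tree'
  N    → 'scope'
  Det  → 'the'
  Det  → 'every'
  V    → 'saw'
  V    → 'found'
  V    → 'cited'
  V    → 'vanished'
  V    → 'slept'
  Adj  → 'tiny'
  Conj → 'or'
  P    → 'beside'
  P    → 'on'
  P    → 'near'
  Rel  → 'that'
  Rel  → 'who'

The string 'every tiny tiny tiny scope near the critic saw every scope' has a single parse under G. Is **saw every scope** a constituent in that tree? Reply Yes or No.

Yes

[S [NP [NP [Det every] [AP [Adj tiny] [AP [Adj tiny] [AP [Adj tiny]]]] [N scope]] [PP [P near] [NP [Det the] [N critic]]]] [VP [V saw] [NP [Det every] [N scope]]]]
The words 'saw every scope' are exhaustively dominated by a single VP node (built by VP → V NP), so they form a constituent.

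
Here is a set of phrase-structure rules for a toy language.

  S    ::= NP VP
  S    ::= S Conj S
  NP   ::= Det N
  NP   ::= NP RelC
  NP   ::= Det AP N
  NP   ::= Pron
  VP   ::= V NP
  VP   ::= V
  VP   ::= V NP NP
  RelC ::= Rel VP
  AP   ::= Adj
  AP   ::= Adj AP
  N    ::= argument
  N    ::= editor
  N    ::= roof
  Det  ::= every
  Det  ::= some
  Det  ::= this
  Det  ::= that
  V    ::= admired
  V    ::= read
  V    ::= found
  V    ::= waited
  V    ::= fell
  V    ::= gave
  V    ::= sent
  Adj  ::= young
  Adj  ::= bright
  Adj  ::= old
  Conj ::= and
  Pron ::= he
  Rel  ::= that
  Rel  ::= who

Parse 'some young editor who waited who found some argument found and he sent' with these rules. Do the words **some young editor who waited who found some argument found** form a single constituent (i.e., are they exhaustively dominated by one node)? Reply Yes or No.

[S [S [NP [NP [NP [Det some] [AP [Adj young]] [N editor]] [RelC [Rel who] [VP [V waited]]]] [RelC [Rel who] [VP [V found] [NP [Det some] [N argument]]]]] [VP [V found]]] [Conj and] [S [NP [Pron he]] [VP [V sent]]]]
The words 'some young editor who waited who found some argument found' are exhaustively dominated by a single S node (built by S → NP VP), so they form a constituent.

Yes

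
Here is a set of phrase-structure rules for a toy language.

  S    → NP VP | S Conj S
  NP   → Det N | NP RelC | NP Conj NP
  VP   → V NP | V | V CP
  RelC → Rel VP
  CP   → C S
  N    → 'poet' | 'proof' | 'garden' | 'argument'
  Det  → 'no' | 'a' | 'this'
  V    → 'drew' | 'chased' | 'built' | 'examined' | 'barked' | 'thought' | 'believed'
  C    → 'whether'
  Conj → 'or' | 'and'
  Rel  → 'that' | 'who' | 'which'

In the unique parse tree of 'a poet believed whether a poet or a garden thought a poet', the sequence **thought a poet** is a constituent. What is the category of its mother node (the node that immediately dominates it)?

[S [NP [Det a] [N poet]] [VP [V believed] [CP [C whether] [S [NP [NP [Det a] [N poet]] [Conj or] [NP [Det a] [N garden]]] [VP [V thought] [NP [Det a] [N poet]]]]]]]
The span 'thought a poet' is the VP node built by VP → V NP.
Its mother is the S built by S → NP VP.

S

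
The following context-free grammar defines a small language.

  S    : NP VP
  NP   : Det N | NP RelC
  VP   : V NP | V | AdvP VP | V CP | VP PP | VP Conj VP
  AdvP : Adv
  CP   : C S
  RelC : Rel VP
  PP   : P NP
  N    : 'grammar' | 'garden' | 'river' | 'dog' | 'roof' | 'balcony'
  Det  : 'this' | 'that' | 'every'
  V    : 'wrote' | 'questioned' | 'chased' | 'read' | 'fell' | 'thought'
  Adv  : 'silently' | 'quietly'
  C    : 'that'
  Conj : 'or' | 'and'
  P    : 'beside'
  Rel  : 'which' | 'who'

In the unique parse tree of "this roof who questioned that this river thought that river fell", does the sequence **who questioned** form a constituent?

No

[S [NP [NP [Det this] [N roof]] [RelC [Rel who] [VP [V questioned] [CP [C that] [S [NP [Det this] [N river]] [VP [V thought] [NP [Det that] [N river]]]]]]]] [VP [V fell]]]
The smallest constituent containing 'who questioned' is the RelC spanning 'who questioned that this river thought that river'; no single node in the tree dominates exactly the given words.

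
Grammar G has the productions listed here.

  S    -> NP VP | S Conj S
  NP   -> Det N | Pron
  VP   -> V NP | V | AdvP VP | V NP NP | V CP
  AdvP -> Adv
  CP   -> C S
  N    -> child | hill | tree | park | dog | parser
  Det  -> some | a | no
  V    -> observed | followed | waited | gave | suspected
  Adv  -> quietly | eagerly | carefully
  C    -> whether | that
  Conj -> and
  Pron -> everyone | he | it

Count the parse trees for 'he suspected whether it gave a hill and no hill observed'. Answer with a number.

2

The two bracketings:
[S [NP [Pron he]] [VP [V suspected] [CP [C whether] [S [S [NP [Pron it]] [VP [V gave] [NP [Det a] [N hill]]]] [Conj and] [S [NP [Det no] [N hill]] [VP [V observed]]]]]]]
[S [S [NP [Pron he]] [VP [V suspected] [CP [C whether] [S [NP [Pron it]] [VP [V gave] [NP [Det a] [N hill]]]]]]] [Conj and] [S [NP [Det no] [N hill]] [VP [V observed]]]]
The trees differ in how a recursive rule is bracketed over the same span.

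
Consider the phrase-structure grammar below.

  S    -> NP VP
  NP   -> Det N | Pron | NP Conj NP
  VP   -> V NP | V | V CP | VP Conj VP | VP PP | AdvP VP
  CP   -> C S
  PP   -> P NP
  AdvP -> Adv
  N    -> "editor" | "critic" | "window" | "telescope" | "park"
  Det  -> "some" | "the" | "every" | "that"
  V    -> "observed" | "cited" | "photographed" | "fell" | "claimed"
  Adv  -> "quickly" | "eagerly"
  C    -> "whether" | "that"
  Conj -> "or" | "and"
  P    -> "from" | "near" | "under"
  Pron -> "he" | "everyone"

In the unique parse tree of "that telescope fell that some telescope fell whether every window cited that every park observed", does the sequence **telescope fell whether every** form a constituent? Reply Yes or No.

[S [NP [Det that] [N telescope]] [VP [V fell] [CP [C that] [S [NP [Det some] [N telescope]] [VP [V fell] [CP [C whether] [S [NP [Det every] [N window]] [VP [V cited] [CP [C that] [S [NP [Det every] [N park]] [VP [V observed]]]]]]]]]]]]
The smallest constituent containing 'telescope fell whether every' is the S spanning 'some telescope fell whether every window cited that every park observed'; no single node in the tree dominates exactly the given words.

No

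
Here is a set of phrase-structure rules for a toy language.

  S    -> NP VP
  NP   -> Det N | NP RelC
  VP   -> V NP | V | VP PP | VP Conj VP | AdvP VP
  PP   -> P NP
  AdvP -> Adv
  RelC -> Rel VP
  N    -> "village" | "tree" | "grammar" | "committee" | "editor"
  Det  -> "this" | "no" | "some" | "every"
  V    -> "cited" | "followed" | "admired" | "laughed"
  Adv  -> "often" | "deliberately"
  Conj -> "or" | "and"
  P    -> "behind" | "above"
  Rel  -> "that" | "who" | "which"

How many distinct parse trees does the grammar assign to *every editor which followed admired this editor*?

1

[S [NP [NP [Det every] [N editor]] [RelC [Rel which] [VP [V followed]]]] [VP [V admired] [NP [Det this] [N editor]]]]
No rule offers an alternative attachment or grouping for any span, so this is the only derivation.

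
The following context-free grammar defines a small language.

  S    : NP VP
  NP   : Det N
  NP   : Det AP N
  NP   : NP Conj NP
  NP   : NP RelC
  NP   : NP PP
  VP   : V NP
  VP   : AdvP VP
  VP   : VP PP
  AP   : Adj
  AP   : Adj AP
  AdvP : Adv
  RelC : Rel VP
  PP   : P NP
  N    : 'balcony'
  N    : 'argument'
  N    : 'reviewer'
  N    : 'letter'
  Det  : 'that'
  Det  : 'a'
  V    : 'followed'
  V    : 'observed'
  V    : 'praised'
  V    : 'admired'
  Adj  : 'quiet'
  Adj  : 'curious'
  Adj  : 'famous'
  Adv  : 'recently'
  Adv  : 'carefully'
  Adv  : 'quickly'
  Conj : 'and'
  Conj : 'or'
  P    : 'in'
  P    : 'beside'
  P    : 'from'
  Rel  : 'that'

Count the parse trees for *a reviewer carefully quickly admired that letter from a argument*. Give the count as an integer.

Two of the 4 distinct bracketings:
[S [NP [Det a] [N reviewer]] [VP [AdvP [Adv carefully]] [VP [AdvP [Adv quickly]] [VP [V admired] [NP [NP [Det that] [N letter]] [PP [P from] [NP [Det a] [N argument]]]]]]]]
[S [NP [Det a] [N reviewer]] [VP [AdvP [Adv carefully]] [VP [AdvP [Adv quickly]] [VP [VP [V admired] [NP [Det that] [N letter]]] [PP [P from] [NP [Det a] [N argument]]]]]]]
The difference turns on whether NP → NP PP is used at the relevant span, versus an alternative expansion of NP.

4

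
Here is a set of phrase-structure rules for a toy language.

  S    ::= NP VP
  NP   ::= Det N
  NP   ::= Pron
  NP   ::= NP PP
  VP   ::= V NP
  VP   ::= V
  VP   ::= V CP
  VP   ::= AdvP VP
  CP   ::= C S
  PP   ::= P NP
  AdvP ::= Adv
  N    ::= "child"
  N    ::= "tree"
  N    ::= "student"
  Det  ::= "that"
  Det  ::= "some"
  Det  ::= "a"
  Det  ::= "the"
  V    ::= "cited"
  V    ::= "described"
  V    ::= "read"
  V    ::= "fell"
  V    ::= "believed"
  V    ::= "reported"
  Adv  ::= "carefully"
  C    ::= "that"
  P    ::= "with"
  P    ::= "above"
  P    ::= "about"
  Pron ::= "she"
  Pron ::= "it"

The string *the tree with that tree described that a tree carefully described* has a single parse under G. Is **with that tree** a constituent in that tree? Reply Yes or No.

Yes

[S [NP [NP [Det the] [N tree]] [PP [P with] [NP [Det that] [N tree]]]] [VP [V described] [CP [C that] [S [NP [Det a] [N tree]] [VP [AdvP [Adv carefully]] [VP [V described]]]]]]]
The words 'with that tree' are exhaustively dominated by a single PP node (built by PP → P NP), so they form a constituent.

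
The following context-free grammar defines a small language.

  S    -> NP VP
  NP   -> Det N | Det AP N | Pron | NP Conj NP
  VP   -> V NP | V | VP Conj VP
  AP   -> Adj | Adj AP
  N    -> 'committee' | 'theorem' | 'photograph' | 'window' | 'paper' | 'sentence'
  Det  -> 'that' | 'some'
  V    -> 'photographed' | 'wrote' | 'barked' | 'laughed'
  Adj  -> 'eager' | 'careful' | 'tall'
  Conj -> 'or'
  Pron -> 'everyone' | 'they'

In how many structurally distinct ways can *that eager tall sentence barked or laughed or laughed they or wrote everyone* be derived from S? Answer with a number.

5

Two of the 5 distinct bracketings:
[S [NP [Det that] [AP [Adj eager] [AP [Adj tall]]] [N sentence]] [VP [VP [V barked]] [Conj or] [VP [VP [V laughed]] [Conj or] [VP [VP [V laughed] [NP [Pron they]]] [Conj or] [VP [V wrote] [NP [Pron everyone]]]]]]]
[S [NP [Det that] [AP [Adj eager] [AP [Adj tall]]] [N sentence]] [VP [VP [V barked]] [Conj or] [VP [VP [VP [V laughed]] [Conj or] [VP [V laughed] [NP [Pron they]]]] [Conj or] [VP [V wrote] [NP [Pron everyone]]]]]]
The trees differ in how a recursive rule is bracketed over the same span.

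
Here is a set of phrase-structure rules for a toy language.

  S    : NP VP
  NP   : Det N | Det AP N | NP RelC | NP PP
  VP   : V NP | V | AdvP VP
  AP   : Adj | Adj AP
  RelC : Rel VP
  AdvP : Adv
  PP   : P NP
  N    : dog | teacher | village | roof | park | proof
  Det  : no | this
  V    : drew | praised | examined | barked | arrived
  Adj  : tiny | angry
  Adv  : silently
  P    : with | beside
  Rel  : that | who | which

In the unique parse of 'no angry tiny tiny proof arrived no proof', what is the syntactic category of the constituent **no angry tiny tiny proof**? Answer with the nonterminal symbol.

NP

S
  NP
    Det: no
    AP
      Adj: angry
      AP
        Adj: tiny
        AP
          Adj: tiny
    N: proof
  VP
    V: arrived
    NP
      Det: no
      N: proof
The span 'no angry tiny tiny proof' is the NP node built by NP → Det AP N.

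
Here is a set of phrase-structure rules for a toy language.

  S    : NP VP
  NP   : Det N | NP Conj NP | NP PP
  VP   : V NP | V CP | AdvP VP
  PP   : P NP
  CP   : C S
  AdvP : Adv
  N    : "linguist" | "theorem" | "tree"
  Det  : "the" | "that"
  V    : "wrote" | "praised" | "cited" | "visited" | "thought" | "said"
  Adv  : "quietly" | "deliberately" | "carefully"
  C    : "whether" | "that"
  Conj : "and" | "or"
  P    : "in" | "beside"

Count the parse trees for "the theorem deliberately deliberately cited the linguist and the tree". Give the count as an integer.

[S [NP [Det the] [N theorem]] [VP [AdvP [Adv deliberately]] [VP [AdvP [Adv deliberately]] [VP [V cited] [NP [NP [Det the] [N linguist]] [Conj and] [NP [Det the] [N tree]]]]]]]
No rule offers an alternative attachment or grouping for any span, so this is the only derivation.

1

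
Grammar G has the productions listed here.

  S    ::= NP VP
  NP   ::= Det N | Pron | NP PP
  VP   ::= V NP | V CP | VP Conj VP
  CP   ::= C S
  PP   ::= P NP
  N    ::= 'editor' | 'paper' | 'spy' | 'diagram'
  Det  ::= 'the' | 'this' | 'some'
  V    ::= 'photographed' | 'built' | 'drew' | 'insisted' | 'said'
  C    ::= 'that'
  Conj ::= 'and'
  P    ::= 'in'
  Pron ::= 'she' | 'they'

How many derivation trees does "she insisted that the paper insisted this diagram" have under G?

1

[S [NP [Pron she]] [VP [V insisted] [CP [C that] [S [NP [Det the] [N paper]] [VP [V insisted] [NP [Det this] [N diagram]]]]]]]
No rule offers an alternative attachment or grouping for any span, so this is the only derivation.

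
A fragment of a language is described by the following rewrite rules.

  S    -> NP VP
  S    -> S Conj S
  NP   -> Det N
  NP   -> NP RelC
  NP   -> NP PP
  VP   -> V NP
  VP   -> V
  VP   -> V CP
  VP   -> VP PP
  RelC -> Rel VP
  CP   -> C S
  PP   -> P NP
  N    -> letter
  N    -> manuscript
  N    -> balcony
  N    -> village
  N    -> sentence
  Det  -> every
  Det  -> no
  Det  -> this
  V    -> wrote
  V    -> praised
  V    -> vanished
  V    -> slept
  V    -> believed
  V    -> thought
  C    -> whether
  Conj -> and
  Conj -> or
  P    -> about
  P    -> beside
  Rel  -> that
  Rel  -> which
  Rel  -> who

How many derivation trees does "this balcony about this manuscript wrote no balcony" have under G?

1

[S [NP [NP [Det this] [N balcony]] [PP [P about] [NP [Det this] [N manuscript]]]] [VP [V wrote] [NP [Det no] [N balcony]]]]
No rule offers an alternative attachment or grouping for any span, so this is the only derivation.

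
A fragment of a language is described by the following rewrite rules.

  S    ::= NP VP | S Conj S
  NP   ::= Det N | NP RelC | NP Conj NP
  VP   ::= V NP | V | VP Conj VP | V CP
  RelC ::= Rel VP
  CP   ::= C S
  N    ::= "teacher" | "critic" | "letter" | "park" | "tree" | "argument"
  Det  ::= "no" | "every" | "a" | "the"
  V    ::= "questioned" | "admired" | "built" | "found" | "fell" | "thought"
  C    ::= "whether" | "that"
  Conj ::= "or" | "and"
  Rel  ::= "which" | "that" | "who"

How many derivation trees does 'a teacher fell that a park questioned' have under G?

1

[S [NP [Det a] [N teacher]] [VP [V fell] [CP [C that] [S [NP [Det a] [N park]] [VP [V questioned]]]]]]
No rule offers an alternative attachment or grouping for any span, so this is the only derivation.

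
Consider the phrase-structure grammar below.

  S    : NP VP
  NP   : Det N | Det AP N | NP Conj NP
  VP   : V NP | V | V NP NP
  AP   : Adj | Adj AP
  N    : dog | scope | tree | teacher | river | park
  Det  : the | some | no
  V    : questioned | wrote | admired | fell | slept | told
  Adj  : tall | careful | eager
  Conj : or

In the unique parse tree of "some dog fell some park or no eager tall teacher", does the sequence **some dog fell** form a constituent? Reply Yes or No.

[S [NP [Det some] [N dog]] [VP [V fell] [NP [NP [Det some] [N park]] [Conj or] [NP [Det no] [AP [Adj eager] [AP [Adj tall]]] [N teacher]]]]]
The smallest constituent containing 'some dog fell' is the S spanning 'some dog fell some park or no eager tall teacher'; no single node in the tree dominates exactly the given words.

No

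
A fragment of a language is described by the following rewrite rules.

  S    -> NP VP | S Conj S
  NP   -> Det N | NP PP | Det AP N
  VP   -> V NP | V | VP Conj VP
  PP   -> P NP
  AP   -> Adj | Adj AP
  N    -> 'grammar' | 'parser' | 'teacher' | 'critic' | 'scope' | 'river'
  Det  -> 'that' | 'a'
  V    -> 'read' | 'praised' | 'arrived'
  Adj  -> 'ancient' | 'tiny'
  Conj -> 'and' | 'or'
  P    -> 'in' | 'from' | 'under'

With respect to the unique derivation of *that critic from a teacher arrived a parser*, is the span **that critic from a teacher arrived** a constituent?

[S [NP [NP [Det that] [N critic]] [PP [P from] [NP [Det a] [N teacher]]]] [VP [V arrived] [NP [Det a] [N parser]]]]
The smallest constituent containing 'that critic from a teacher arrived' is the S spanning 'that critic from a teacher arrived a parser'; no single node in the tree dominates exactly the given words.

No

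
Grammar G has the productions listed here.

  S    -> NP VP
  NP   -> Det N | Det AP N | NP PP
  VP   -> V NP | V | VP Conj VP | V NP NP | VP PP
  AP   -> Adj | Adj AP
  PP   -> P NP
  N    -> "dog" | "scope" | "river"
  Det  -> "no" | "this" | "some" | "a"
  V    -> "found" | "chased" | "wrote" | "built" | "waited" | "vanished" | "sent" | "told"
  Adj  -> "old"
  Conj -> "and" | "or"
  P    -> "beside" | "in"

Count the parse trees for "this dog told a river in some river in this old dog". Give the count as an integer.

Two of the 5 distinct bracketings:
[S [NP [Det this] [N dog]] [VP [V told] [NP [NP [Det a] [N river]] [PP [P in] [NP [NP [Det some] [N river]] [PP [P in] [NP [Det this] [AP [Adj old]] [N dog]]]]]]]]
[S [NP [Det this] [N dog]] [VP [V told] [NP [NP [NP [Det a] [N river]] [PP [P in] [NP [Det some] [N river]]]] [PP [P in] [NP [Det this] [AP [Adj old]] [N dog]]]]]]
The trees differ in how a recursive rule is bracketed over the same span.

5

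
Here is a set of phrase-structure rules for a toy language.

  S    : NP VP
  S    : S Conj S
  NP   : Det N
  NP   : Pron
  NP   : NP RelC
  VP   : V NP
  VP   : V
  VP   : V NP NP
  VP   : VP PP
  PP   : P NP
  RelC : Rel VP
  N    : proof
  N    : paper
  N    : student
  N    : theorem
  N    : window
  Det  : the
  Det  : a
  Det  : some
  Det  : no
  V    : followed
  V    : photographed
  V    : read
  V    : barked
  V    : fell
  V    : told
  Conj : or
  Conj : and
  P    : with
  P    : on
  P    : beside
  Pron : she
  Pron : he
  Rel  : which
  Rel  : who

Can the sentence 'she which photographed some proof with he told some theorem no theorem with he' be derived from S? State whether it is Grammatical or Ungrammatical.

Grammatical

S
  NP
    NP
      Pron: she
    RelC
      Rel: which
      VP
        VP
          V: photographed
          NP
            Det: some
            N: proof
        PP
          P: with
          NP
            Pron: he
  VP
    VP
      V: told
      NP
        Det: some
        N: theorem
      NP
        Det: no
        N: theorem
    PP
      P: with
      NP
        Pron: he
Every word is introduced by a lexical rule and the phrasal rules combine the resulting categories into a single S.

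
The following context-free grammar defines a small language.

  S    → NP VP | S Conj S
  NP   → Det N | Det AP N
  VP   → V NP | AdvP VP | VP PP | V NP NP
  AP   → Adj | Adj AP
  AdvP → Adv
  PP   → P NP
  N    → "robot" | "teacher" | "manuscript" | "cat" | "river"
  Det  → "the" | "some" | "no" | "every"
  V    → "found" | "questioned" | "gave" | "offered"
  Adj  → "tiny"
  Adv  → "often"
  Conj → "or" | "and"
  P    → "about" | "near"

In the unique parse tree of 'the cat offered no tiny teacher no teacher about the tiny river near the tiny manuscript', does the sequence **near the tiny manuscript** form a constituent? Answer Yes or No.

Yes

[S [NP [Det the] [N cat]] [VP [VP [VP [V offered] [NP [Det no] [AP [Adj tiny]] [N teacher]] [NP [Det no] [N teacher]]] [PP [P about] [NP [Det the] [AP [Adj tiny]] [N river]]]] [PP [P near] [NP [Det the] [AP [Adj tiny]] [N manuscript]]]]]
The words 'near the tiny manuscript' are exhaustively dominated by a single PP node (built by PP → P NP), so they form a constituent.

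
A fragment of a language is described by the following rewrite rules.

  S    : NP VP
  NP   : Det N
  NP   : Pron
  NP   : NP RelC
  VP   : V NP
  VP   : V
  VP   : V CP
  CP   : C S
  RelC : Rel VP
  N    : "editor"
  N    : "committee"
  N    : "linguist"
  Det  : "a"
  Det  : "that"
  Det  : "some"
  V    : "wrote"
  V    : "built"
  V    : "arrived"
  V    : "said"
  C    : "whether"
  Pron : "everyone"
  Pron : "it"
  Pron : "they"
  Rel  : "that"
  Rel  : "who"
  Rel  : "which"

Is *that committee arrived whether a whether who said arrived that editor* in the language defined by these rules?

Ungrammatical

A Det word can never sit immediately before a C word in any string this grammar generates, so the substring 'a whether' rules out a derivation.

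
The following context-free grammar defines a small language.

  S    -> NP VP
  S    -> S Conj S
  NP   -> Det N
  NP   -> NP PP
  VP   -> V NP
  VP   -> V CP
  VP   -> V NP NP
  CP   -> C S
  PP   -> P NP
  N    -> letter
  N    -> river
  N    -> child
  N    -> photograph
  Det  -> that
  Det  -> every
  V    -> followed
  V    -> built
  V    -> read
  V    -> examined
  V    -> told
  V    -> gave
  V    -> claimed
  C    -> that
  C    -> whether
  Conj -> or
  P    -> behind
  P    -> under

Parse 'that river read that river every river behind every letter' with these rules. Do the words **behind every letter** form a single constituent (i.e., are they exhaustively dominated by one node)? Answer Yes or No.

[S [NP [Det that] [N river]] [VP [V read] [NP [Det that] [N river]] [NP [NP [Det every] [N river]] [PP [P behind] [NP [Det every] [N letter]]]]]]
The words 'behind every letter' are exhaustively dominated by a single PP node (built by PP → P NP), so they form a constituent.

Yes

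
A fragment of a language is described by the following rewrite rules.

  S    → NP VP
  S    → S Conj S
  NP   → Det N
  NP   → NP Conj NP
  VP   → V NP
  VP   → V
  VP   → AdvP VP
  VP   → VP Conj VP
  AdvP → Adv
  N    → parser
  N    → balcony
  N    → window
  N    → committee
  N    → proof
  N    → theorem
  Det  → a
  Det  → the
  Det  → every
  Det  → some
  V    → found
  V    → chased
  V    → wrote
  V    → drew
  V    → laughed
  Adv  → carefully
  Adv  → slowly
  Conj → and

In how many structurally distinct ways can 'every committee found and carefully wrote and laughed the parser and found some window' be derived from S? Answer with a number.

Two of the 9 distinct bracketings:
[S [NP [Det every] [N committee]] [VP [VP [V found]] [Conj and] [VP [AdvP [Adv carefully]] [VP [VP [V wrote]] [Conj and] [VP [VP [V laughed] [NP [Det the] [N parser]]] [Conj and] [VP [V found] [NP [Det some] [N window]]]]]]]]
[S [NP [Det every] [N committee]] [VP [VP [V found]] [Conj and] [VP [AdvP [Adv carefully]] [VP [VP [VP [V wrote]] [Conj and] [VP [V laughed] [NP [Det the] [N parser]]]] [Conj and] [VP [V found] [NP [Det some] [N window]]]]]]]
The trees differ in how a recursive rule is bracketed over the same span.

9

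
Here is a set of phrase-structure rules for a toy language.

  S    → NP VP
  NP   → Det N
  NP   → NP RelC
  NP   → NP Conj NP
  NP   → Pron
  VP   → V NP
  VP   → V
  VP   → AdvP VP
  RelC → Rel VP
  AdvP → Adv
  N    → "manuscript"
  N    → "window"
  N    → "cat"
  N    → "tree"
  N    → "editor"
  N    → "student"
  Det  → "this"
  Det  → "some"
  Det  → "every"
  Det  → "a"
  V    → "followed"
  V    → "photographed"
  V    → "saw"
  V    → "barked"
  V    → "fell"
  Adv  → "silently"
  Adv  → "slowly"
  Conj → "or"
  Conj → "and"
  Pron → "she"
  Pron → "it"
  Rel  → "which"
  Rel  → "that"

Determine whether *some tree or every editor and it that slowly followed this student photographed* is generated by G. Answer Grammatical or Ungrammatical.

S
  NP
    NP
      NP
        Det: some
        N: tree
      Conj: or
      NP
        NP
          Det: every
          N: editor
        Conj: and
        NP
          Pron: it
    RelC
      Rel: that
      VP
        AdvP
          Adv: slowly
        VP
          V: followed
          NP
            Det: this
            N: student
  VP
    V: photographed
The bracketing above is licensed at every node by one of the given productions, with S at the root.

Grammatical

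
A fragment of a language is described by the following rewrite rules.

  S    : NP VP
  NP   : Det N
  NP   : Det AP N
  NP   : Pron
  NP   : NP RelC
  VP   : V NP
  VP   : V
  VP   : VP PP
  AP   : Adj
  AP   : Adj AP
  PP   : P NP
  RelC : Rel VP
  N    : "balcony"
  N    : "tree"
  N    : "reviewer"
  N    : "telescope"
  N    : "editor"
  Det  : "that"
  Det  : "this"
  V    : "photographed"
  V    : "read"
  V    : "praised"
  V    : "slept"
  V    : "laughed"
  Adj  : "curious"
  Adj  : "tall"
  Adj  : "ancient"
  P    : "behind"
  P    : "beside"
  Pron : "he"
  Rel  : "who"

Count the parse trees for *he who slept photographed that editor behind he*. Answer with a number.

1

[S [NP [NP [Pron he]] [RelC [Rel who] [VP [V slept]]]] [VP [VP [V photographed] [NP [Det that] [N editor]]] [PP [P behind] [NP [Pron he]]]]]
No rule offers an alternative attachment or grouping for any span, so this is the only derivation.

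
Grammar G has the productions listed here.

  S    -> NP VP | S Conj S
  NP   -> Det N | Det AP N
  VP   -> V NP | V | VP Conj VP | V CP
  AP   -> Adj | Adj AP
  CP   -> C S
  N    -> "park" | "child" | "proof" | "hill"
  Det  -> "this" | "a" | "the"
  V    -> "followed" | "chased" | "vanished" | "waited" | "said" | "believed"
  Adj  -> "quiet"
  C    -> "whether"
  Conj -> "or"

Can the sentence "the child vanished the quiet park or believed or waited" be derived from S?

S
  NP
    Det: the
    N: child
  VP
    VP
      V: vanished
      NP
        Det: the
        AP
          Adj: quiet
        N: park
    Conj: or
    VP
      VP
        V: believed
      Conj: or
      VP
        V: waited
Every word is introduced by a lexical rule and the phrasal rules combine the resulting categories into a single S.

Grammatical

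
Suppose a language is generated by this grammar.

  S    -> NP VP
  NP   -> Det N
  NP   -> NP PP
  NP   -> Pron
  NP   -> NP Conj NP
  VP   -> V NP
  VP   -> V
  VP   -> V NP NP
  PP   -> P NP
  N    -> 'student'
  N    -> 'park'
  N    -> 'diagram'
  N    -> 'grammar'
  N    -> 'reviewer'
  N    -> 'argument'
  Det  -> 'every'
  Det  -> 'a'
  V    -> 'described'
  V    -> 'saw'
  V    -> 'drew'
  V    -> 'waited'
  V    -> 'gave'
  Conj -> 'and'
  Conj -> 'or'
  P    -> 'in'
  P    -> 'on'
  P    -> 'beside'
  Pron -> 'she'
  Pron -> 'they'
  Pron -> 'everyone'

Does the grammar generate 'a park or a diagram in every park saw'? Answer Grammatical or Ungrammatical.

[S [NP [NP [NP [Det a] [N park]] [Conj or] [NP [Det a] [N diagram]]] [PP [P in] [NP [Det every] [N park]]]] [VP [V saw]]]
The bracketing above is licensed at every node by one of the given productions, with S at the root.

Grammatical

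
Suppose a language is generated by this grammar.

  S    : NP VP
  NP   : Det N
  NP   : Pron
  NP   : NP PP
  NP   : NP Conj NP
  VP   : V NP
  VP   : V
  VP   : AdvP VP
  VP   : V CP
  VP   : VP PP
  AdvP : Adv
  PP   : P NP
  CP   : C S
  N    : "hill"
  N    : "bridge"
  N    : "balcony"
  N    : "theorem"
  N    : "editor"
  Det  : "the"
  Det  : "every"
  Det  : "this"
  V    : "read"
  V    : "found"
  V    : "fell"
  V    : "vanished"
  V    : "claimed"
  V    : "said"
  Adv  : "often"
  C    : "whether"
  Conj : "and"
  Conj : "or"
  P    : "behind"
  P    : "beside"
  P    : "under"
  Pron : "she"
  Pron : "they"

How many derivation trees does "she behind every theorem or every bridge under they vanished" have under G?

5

Two of the 5 distinct bracketings:
[S [NP [NP [Pron she]] [PP [P behind] [NP [NP [NP [Det every] [N theorem]] [Conj or] [NP [Det every] [N bridge]]] [PP [P under] [NP [Pron they]]]]]] [VP [V vanished]]]
[S [NP [NP [Pron she]] [PP [P behind] [NP [NP [Det every] [N theorem]] [Conj or] [NP [NP [Det every] [N bridge]] [PP [P under] [NP [Pron they]]]]]]] [VP [V vanished]]]
The trees differ in how a recursive rule is bracketed over the same span.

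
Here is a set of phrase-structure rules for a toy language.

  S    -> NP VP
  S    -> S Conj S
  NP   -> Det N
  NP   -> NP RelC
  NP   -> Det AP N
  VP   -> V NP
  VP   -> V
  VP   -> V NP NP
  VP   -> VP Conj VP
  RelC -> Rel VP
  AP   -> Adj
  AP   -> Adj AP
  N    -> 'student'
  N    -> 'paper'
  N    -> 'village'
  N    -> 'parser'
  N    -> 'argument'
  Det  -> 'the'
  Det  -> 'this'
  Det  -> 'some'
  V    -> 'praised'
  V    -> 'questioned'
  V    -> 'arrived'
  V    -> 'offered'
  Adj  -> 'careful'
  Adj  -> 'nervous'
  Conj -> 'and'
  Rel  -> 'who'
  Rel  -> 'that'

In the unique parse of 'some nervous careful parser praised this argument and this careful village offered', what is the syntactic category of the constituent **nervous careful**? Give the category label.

AP

[S [S [NP [Det some] [AP [Adj nervous] [AP [Adj careful]]] [N parser]] [VP [V praised] [NP [Det this] [N argument]]]] [Conj and] [S [NP [Det this] [AP [Adj careful]] [N village]] [VP [V offered]]]]
The span 'nervous careful' is the AP node built by AP → Adj AP.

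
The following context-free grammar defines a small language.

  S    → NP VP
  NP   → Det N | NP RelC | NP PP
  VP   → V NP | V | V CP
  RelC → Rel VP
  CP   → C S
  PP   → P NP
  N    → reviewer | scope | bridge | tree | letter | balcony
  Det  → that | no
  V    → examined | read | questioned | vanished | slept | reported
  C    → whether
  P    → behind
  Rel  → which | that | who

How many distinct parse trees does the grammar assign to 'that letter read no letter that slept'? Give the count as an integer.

1

[S [NP [Det that] [N letter]] [VP [V read] [NP [NP [Det no] [N letter]] [RelC [Rel that] [VP [V slept]]]]]]
No rule offers an alternative attachment or grouping for any span, so this is the only derivation.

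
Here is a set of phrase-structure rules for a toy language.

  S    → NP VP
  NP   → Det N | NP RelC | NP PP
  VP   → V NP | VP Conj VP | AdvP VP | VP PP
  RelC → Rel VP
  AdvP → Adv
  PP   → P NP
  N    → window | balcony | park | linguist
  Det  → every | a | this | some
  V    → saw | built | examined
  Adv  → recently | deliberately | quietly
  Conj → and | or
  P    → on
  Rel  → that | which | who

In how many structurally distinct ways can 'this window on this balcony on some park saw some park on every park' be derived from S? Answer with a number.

Two of the 4 distinct bracketings:
[S [NP [NP [Det this] [N window]] [PP [P on] [NP [NP [Det this] [N balcony]] [PP [P on] [NP [Det some] [N park]]]]]] [VP [V saw] [NP [NP [Det some] [N park]] [PP [P on] [NP [Det every] [N park]]]]]]
[S [NP [NP [Det this] [N window]] [PP [P on] [NP [NP [Det this] [N balcony]] [PP [P on] [NP [Det some] [N park]]]]]] [VP [VP [V saw] [NP [Det some] [N park]]] [PP [P on] [NP [Det every] [N park]]]]]
The difference turns on whether VP → VP PP is used at the relevant span, versus an alternative expansion of VP.

4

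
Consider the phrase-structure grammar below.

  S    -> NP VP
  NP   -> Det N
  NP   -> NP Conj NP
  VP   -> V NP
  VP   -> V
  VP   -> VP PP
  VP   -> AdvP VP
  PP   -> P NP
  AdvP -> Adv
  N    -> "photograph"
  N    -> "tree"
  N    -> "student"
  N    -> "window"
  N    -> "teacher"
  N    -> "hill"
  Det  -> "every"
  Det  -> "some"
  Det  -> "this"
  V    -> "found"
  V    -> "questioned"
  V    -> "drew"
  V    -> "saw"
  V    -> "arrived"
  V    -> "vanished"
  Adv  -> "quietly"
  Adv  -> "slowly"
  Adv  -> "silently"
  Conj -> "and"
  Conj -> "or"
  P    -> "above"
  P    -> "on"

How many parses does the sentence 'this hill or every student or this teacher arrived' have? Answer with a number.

2

The two bracketings:
[S [NP [NP [Det this] [N hill]] [Conj or] [NP [NP [Det every] [N student]] [Conj or] [NP [Det this] [N teacher]]]] [VP [V arrived]]]
[S [NP [NP [NP [Det this] [N hill]] [Conj or] [NP [Det every] [N student]]] [Conj or] [NP [Det this] [N teacher]]] [VP [V arrived]]]
The trees differ in how a recursive rule is bracketed over the same span.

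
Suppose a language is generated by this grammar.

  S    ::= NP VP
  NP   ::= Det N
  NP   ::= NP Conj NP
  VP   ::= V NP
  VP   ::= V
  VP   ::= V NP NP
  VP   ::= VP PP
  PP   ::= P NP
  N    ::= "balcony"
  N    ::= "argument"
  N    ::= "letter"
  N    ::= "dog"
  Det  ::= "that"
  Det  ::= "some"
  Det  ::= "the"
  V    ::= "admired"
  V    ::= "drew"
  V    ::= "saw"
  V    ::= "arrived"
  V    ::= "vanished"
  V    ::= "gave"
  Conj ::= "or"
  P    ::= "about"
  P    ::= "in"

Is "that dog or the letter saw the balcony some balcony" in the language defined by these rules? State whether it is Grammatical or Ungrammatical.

[S [NP [NP [Det that] [N dog]] [Conj or] [NP [Det the] [N letter]]] [VP [V saw] [NP [Det the] [N balcony]] [NP [Det some] [N balcony]]]]
Each bracket corresponds to one application of a listed rule, so the string is derivable from S.

Grammatical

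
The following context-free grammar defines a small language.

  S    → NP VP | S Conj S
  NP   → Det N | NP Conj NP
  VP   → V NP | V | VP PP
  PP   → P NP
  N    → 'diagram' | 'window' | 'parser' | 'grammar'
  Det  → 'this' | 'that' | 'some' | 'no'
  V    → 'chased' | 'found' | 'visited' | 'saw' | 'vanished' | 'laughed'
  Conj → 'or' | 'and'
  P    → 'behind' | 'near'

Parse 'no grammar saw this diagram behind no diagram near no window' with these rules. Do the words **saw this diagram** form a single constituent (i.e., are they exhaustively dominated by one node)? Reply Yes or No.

[S [NP [Det no] [N grammar]] [VP [VP [VP [V saw] [NP [Det this] [N diagram]]] [PP [P behind] [NP [Det no] [N diagram]]]] [PP [P near] [NP [Det no] [N window]]]]]
The words 'saw this diagram' are exhaustively dominated by a single VP node (built by VP → V NP), so they form a constituent.

Yes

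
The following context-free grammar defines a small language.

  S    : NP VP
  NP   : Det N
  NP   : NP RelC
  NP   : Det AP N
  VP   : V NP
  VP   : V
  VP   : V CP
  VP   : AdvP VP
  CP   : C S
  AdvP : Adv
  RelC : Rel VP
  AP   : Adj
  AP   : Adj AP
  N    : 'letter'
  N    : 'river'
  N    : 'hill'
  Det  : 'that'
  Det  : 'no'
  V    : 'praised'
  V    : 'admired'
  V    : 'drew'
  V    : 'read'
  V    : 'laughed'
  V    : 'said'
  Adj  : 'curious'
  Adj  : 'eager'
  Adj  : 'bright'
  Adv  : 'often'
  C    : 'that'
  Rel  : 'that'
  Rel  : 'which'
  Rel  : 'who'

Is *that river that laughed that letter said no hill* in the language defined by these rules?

S
  NP
    NP
      Det: that
      N: river
    RelC
      Rel: that
      VP
        V: laughed
        NP
          Det: that
          N: letter
  VP
    V: said
    NP
      Det: no
      N: hill
Every word is introduced by a lexical rule and the phrasal rules combine the resulting categories into a single S.

Grammatical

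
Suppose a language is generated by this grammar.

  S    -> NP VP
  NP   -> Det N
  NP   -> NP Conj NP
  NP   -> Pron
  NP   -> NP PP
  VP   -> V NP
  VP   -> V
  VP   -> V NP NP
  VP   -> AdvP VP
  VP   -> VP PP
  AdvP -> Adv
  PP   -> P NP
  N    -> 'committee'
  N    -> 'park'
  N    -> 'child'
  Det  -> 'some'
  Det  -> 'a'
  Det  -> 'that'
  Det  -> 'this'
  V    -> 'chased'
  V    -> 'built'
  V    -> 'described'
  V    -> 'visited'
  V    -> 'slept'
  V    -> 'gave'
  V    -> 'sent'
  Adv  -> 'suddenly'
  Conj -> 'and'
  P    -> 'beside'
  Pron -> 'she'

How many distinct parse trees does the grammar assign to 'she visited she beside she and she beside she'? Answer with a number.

Two of the 10 distinct bracketings:
[S [NP [Pron she]] [VP [V visited] [NP [NP [NP [Pron she]] [PP [P beside] [NP [Pron she]]]] [Conj and] [NP [NP [Pron she]] [PP [P beside] [NP [Pron she]]]]]]]
[S [NP [Pron she]] [VP [V visited] [NP [NP [Pron she]] [PP [P beside] [NP [NP [Pron she]] [Conj and] [NP [NP [Pron she]] [PP [P beside] [NP [Pron she]]]]]]]]]
The trees differ in how a recursive rule is bracketed over the same span.

10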